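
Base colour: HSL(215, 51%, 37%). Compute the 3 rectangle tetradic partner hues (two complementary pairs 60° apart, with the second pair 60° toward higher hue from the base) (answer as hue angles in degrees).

275°, 35° and 95°

A rectangular tetradic uses two complementary pairs 60° apart: offsets 0°, 60°, 180°, 240°.
215 + 60 = 275°
215 + 180 = 395 → 395 − 360 = 35°
215 + 240 = 455 → 455 − 360 = 95°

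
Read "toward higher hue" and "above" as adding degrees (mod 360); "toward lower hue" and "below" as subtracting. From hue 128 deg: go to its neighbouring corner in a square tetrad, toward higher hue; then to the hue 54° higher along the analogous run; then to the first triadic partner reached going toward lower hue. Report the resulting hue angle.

square ↑ +90°: 128 + 90 = 218°
analog 54° ↑ +54°: 218 + 54 = 272°
triadic ↓ −120°: 272 − 120 = 152°

152°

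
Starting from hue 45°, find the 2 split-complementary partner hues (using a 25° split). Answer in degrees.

200° and 250°

Split-complementary hues sit 25° either side of the complement.
Complement of 45°: 45 + 180 = 225°
225 − 25 = 200°
225 + 25 = 250°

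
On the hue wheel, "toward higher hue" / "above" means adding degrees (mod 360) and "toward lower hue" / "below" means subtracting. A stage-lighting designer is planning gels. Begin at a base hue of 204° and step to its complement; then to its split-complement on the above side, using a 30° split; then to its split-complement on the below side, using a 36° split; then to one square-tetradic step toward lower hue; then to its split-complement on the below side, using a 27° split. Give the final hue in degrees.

+180° (complement): 204 + 180 = 384 → 384 − 360 = 24°
+210° (split-comp 30° ↑): 24 + 210 = 234°
+144° (split-comp 36° ↓): 234 + 144 = 378 → 378 − 360 = 18°
−90° (square ↓): 18 − 90 = -72 → -72 + 360 = 288°
+153° (split-comp 27° ↓): 288 + 153 = 441 → 441 − 360 = 81°

81°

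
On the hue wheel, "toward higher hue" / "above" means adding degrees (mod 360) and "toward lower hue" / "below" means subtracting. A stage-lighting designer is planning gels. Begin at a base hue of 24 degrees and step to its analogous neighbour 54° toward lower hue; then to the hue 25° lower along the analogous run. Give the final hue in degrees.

305°

24 − 54 = -30 → -30 + 360 = 330°   (analog 54° ↓)
330 − 25 = 305°   (analog 25° ↓)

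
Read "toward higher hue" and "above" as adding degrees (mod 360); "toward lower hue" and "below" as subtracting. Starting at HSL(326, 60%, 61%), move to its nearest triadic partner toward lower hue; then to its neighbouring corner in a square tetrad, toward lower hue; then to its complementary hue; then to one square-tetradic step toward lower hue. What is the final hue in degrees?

206°

326 − 120 = 206°   (triadic ↓)
206 − 90 = 116°   (square ↓)
116 + 180 = 296°   (complement)
296 − 90 = 206°   (square ↓)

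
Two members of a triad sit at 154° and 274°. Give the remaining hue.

34°

A triad spaces three hues 120° apart.
The full set is {34°, 154°, 274°}.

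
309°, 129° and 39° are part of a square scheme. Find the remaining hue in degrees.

A square tetradic scheme places four hues every 90°.
The full set through 39° is {39°, 129°, 219°, 309°}.
Given {39°, 129°, 309°}, the missing hue is 219°.

219°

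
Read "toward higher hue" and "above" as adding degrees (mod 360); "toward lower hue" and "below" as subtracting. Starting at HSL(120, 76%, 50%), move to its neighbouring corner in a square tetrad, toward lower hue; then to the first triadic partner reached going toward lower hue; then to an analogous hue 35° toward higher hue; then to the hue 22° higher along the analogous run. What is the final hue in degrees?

327°

square ↓ −90°: 120 − 90 = 30°
triadic ↓ −120°: 30 − 120 = -90 → -90 + 360 = 270°
analog 35° ↑ +35°: 270 + 35 = 305°
analog 22° ↑ +22°: 305 + 22 = 327°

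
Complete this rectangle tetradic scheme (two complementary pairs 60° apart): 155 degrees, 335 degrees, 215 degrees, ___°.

A rectangular tetradic uses two complementary pairs 60° apart: offsets 0°, 60°, 180°, 240°.
Among {155°, 215°, 335°}, 335° and 155° are a 180° pair.
The remaining hue 215° needs its own complement: 215 + 180 = 395 → 395 − 360 = 35°

35°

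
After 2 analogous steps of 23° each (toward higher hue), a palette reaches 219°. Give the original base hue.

173°

2 steps of 23° (toward higher hue) give a net shift of +46°.
Start = end − shift: 219 − 46 = 173°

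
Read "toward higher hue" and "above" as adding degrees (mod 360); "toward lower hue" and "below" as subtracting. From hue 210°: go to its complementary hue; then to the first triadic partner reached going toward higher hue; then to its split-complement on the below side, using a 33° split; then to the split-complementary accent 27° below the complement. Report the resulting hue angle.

90°

complement +180°: 210 + 180 = 390 → 390 − 360 = 30°
triadic ↑ +120°: 30 + 120 = 150°
split-comp 33° ↓ +147°: 150 + 147 = 297°
split-comp 27° ↓ +153°: 297 + 153 = 450 → 450 − 360 = 90°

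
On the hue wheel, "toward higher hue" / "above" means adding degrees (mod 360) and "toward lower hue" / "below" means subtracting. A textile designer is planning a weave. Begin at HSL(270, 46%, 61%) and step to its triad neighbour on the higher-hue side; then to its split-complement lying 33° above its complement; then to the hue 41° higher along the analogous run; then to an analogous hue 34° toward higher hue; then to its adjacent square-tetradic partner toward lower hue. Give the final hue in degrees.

270 + 120 = 390 → 390 − 360 = 30°   (triadic ↑)
30 + 213 = 243°   (split-comp 33° ↑)
243 + 41 = 284°   (analog 41° ↑)
284 + 34 = 318°   (analog 34° ↑)
318 − 90 = 228°   (square ↓)

228°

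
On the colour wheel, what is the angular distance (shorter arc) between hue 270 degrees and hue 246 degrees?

|270 − 246| = 24.
24 ≤ 180, so the shorter arc is 24°.

24°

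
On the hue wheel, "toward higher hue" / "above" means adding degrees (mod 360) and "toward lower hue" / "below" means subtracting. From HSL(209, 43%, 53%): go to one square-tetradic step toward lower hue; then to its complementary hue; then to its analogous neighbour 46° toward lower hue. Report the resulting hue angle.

253°

209 − 90 = 119°   (square ↓)
119 + 180 = 299°   (complement)
299 − 46 = 253°   (analog 46° ↓)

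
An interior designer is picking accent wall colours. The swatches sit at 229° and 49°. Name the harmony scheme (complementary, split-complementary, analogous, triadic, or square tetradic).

Sort the hues: 49°, 229°.
Successive gaps around the wheel: 180°, 180°.
Two hues 180° apart are complementary.

complementary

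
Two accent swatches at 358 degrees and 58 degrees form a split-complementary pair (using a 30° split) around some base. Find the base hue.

The accents sit 30° either side of the complement, so the complement is their short-arc midpoint on the wheel.
Short-arc midpoint of 358° and 58°: 28°.
Base is 180° from the complement: 28 − 180 = -152 → -152 + 360 = 208°

208°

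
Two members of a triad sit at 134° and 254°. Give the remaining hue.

A triad spaces three hues 120° apart.
The full set is {14°, 134°, 254°}.

14°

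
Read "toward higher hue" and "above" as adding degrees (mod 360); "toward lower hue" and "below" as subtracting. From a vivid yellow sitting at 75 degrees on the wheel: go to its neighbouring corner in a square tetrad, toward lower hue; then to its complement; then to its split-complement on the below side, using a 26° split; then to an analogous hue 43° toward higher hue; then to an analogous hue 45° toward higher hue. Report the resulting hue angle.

47°

square ↓ −90°: 75 − 90 = -15 → -15 + 360 = 345°
complement +180°: 345 + 180 = 525 → 525 − 360 = 165°
split-comp 26° ↓ +154°: 165 + 154 = 319°
analog 43° ↑ +43°: 319 + 43 = 362 → 362 − 360 = 2°
analog 45° ↑ +45°: 2 + 45 = 47°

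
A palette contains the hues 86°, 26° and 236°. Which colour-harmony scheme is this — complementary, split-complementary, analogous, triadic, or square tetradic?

split-complementary

Sort the hues: 26°, 86°, 236°.
Successive gaps around the wheel: 60°, 150°, 150°.
Two 150° gaps and one 60° gap — a base hue opposite a pair of accents 30° either side of its complement — is the split-complementary pattern.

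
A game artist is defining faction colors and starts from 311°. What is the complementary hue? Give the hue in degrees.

131°

311 + 180 = 491 → 491 − 360 = 131°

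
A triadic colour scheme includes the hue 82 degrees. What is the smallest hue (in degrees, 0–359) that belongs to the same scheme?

82°

A triad places three hues 120° apart.
The full set through 82° is {82°, 202°, 322°}.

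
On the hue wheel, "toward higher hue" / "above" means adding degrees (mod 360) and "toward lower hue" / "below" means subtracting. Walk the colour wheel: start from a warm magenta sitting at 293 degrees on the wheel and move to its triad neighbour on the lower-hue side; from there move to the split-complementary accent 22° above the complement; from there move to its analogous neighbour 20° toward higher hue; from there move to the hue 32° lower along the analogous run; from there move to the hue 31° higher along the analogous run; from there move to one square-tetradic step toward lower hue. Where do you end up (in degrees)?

triadic ↓ −120°: 293 − 120 = 173°
split-comp 22° ↑ +202°: 173 + 202 = 375 → 375 − 360 = 15°
analog 20° ↑ +20°: 15 + 20 = 35°
analog 32° ↓ −32°: 35 − 32 = 3°
analog 31° ↑ +31°: 3 + 31 = 34°
square ↓ −90°: 34 − 90 = -56 → -56 + 360 = 304°

304°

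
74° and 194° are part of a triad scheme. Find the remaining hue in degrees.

A triad places three hues 120° apart.
The full set through 74° is {74°, 194°, 314°}.
Given {74°, 194°}, the missing hue is 314°.

314°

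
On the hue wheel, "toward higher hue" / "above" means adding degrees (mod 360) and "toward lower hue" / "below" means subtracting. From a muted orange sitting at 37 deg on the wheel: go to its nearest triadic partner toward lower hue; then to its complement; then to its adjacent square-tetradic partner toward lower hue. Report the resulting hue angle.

7°

triadic ↓ −120°: 37 − 120 = -83 → -83 + 360 = 277°
complement +180°: 277 + 180 = 457 → 457 − 360 = 97°
square ↓ −90°: 97 − 90 = 7°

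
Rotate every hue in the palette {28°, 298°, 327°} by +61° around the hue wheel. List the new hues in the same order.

89°, 359°, 28°

28 + 61 = 89°
298 + 61 = 359°
327 + 61 = 388 → 388 − 360 = 28°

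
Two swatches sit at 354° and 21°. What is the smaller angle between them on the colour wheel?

27°

|354 − 21| = 333.
The shorter arc is 360 − 333 = 27°.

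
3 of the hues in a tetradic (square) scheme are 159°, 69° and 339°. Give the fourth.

A square tetradic scheme places four hues every 90°.
The full set through 69° is {69°, 159°, 249°, 339°}.
Given {69°, 159°, 339°}, the missing hue is 249°.

249°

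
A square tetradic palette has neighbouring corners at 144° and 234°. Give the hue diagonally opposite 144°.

324°

A square tetradic scheme places four hues 90° apart; opposite corners are 180° apart.
144 + 180 = 324°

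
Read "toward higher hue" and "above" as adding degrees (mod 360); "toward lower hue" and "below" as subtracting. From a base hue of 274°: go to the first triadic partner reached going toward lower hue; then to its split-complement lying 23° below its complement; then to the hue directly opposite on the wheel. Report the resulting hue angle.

274 − 120 = 154°   (triadic ↓)
154 + 157 = 311°   (split-comp 23° ↓)
311 + 180 = 491 → 491 − 360 = 131°   (complement)

131°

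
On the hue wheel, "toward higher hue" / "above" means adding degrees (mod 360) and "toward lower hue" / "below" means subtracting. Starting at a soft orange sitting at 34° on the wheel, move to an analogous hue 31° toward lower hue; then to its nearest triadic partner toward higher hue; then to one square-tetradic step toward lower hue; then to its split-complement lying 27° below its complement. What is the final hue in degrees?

186°

analog 31° ↓ −31°: 34 − 31 = 3°
triadic ↑ +120°: 3 + 120 = 123°
square ↓ −90°: 123 − 90 = 33°
split-comp 27° ↓ +153°: 33 + 153 = 186°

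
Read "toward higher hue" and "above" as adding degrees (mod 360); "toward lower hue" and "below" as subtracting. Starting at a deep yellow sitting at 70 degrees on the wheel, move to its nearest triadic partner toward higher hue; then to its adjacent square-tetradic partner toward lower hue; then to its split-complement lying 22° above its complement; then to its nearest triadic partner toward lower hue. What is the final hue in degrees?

triadic ↑ +120°: 70 + 120 = 190°
square ↓ −90°: 190 − 90 = 100°
split-comp 22° ↑ +202°: 100 + 202 = 302°
triadic ↓ −120°: 302 − 120 = 182°

182°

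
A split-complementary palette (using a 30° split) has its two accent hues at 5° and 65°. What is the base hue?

The accents sit 30° either side of the complement, so the complement is their short-arc midpoint on the wheel.
Short-arc midpoint of 5° and 65°: 35°.
Base is 180° from the complement: 35 − 180 = -145 → -145 + 360 = 215°

215°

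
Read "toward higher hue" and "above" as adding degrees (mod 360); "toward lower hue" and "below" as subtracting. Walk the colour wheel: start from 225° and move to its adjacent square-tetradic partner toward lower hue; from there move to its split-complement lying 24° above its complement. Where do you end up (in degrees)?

339°

−90° (square ↓): 225 − 90 = 135°
+204° (split-comp 24° ↑): 135 + 204 = 339°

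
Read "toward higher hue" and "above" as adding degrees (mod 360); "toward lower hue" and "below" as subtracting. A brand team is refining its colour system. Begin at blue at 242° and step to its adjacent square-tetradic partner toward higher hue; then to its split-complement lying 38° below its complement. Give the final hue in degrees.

114°

242 + 90 = 332°   (square ↑)
332 + 142 = 474 → 474 − 360 = 114°   (split-comp 38° ↓)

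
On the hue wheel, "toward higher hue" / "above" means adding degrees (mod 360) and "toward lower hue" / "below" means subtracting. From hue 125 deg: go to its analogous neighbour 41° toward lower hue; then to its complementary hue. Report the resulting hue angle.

analog 41° ↓ −41°: 125 − 41 = 84°
complement +180°: 84 + 180 = 264°

264°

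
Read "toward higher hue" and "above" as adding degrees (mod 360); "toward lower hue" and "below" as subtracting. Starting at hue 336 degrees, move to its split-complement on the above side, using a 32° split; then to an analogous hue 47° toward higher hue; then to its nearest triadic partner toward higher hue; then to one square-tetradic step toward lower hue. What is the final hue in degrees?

+212° (split-comp 32° ↑): 336 + 212 = 548 → 548 − 360 = 188°
+47° (analog 47° ↑): 188 + 47 = 235°
+120° (triadic ↑): 235 + 120 = 355°
−90° (square ↓): 355 − 90 = 265°

265°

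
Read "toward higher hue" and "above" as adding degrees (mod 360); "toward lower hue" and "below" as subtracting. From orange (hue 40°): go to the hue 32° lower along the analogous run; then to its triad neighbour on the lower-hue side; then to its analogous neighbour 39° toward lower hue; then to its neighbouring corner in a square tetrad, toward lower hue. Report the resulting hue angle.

40 − 32 = 8°   (analog 32° ↓)
8 − 120 = -112 → -112 + 360 = 248°   (triadic ↓)
248 − 39 = 209°   (analog 39° ↓)
209 − 90 = 119°   (square ↓)

119°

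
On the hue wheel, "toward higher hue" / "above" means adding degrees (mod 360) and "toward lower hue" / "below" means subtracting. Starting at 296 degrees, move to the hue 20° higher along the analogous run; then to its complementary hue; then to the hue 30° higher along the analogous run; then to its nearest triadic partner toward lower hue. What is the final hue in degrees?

296 + 20 = 316°   (analog 20° ↑)
316 + 180 = 496 → 496 − 360 = 136°   (complement)
136 + 30 = 166°   (analog 30° ↑)
166 − 120 = 46°   (triadic ↓)

46°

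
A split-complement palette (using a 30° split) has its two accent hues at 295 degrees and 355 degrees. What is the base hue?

145°

The accents sit 30° either side of the complement, so the complement is their short-arc midpoint on the wheel.
Short-arc midpoint of 295° and 355°: 325°.
Base is 180° from the complement: 325 − 180 = 145°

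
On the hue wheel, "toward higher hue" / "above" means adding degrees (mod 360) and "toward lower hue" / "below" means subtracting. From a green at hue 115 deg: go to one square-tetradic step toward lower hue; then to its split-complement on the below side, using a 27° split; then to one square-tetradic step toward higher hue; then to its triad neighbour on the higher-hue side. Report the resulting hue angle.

28°

−90° (square ↓): 115 − 90 = 25°
+153° (split-comp 27° ↓): 25 + 153 = 178°
+90° (square ↑): 178 + 90 = 268°
+120° (triadic ↑): 268 + 120 = 388 → 388 − 360 = 28°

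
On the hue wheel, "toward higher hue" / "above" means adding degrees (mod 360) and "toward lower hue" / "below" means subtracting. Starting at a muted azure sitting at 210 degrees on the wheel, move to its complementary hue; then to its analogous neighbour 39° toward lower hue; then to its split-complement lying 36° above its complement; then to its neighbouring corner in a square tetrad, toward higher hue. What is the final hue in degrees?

210 + 180 = 390 → 390 − 360 = 30°   (complement)
30 − 39 = -9 → -9 + 360 = 351°   (analog 39° ↓)
351 + 216 = 567 → 567 − 360 = 207°   (split-comp 36° ↑)
207 + 90 = 297°   (square ↑)

297°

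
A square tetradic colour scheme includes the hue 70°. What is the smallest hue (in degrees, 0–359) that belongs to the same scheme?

70°

A square tetradic scheme places four hues every 90°.
The full set through 70° is {70°, 160°, 250°, 340°}.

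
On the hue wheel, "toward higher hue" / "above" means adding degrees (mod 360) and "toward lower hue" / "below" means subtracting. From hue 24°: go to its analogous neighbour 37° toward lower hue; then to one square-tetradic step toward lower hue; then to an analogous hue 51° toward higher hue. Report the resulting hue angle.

−37° (analog 37° ↓): 24 − 37 = -13 → -13 + 360 = 347°
−90° (square ↓): 347 − 90 = 257°
+51° (analog 51° ↑): 257 + 51 = 308°

308°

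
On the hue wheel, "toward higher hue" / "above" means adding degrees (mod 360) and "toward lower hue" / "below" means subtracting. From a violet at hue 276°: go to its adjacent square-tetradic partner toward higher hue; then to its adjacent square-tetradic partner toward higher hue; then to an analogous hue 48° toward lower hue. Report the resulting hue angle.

+90° (square ↑): 276 + 90 = 366 → 366 − 360 = 6°
+90° (square ↑): 6 + 90 = 96°
−48° (analog 48° ↓): 96 − 48 = 48°

48°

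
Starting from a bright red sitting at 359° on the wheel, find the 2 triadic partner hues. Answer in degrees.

119° and 239°

A triad places three hues 120° apart.
359 + 120 = 479 → 479 − 360 = 119°
359 + 240 = 599 → 599 − 360 = 239°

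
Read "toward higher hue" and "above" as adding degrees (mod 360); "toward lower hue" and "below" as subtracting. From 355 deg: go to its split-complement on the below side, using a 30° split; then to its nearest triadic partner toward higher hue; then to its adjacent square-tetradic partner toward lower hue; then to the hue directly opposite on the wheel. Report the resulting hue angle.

355°

+150° (split-comp 30° ↓): 355 + 150 = 505 → 505 − 360 = 145°
+120° (triadic ↑): 145 + 120 = 265°
−90° (square ↓): 265 − 90 = 175°
+180° (complement): 175 + 180 = 355°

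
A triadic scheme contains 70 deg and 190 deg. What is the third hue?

A triad spaces three hues 120° apart.
The full set is {70°, 190°, 310°}.

310°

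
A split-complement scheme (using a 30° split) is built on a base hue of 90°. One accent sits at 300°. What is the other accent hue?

Split-complementary hues sit 30° either side of the complement.
Complement of the base 90°: 90 + 180 = 270°
The given accent 300° is 30° one side of 270°; the other accent sits 30° the other side: 270 − 30 = 240°

240°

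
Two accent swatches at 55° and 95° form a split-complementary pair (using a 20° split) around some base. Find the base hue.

255°

The accents sit 20° either side of the complement, so the complement is their short-arc midpoint on the wheel.
Short-arc midpoint of 55° and 95°: 75°.
Base is 180° from the complement: 75 − 180 = -105 → -105 + 360 = 255°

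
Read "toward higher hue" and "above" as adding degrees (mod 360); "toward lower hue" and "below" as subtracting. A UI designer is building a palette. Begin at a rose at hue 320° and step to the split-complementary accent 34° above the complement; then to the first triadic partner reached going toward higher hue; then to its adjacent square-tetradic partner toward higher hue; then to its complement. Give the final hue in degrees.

204°

320 + 214 = 534 → 534 − 360 = 174°   (split-comp 34° ↑)
174 + 120 = 294°   (triadic ↑)
294 + 90 = 384 → 384 − 360 = 24°   (square ↑)
24 + 180 = 204°   (complement)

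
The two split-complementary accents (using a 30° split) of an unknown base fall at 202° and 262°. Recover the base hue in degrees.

52°

The accents sit 30° either side of the complement, so the complement is their short-arc midpoint on the wheel.
Short-arc midpoint of 202° and 262°: 232°.
Base is 180° from the complement: 232 − 180 = 52°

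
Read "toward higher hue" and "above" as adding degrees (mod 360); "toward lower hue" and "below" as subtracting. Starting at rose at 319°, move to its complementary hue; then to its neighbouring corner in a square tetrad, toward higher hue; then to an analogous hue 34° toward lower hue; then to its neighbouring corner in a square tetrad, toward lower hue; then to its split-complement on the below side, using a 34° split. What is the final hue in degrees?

+180° (complement): 319 + 180 = 499 → 499 − 360 = 139°
+90° (square ↑): 139 + 90 = 229°
−34° (analog 34° ↓): 229 − 34 = 195°
−90° (square ↓): 195 − 90 = 105°
+146° (split-comp 34° ↓): 105 + 146 = 251°

251°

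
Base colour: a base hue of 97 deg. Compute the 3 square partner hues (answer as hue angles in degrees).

A square tetradic scheme places four hues every 90°.
97 + 90 = 187°
97 + 180 = 277°
97 + 270 = 367 → 367 − 360 = 7°

187°, 277°, 7°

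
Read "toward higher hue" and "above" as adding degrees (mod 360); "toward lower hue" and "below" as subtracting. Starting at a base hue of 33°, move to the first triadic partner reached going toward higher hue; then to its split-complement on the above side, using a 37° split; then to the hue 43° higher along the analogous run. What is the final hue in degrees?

triadic ↑ +120°: 33 + 120 = 153°
split-comp 37° ↑ +217°: 153 + 217 = 370 → 370 − 360 = 10°
analog 43° ↑ +43°: 10 + 43 = 53°

53°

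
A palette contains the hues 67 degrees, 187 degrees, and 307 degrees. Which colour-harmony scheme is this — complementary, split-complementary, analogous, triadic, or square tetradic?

Sort the hues: 67°, 187°, 307°.
Successive gaps around the wheel: 120°, 120°, 120°.
Three hues equally spaced 120° apart form a triad.

triadic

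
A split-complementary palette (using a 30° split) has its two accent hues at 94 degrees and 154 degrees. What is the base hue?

The accents sit 30° either side of the complement, so the complement is their short-arc midpoint on the wheel.
Short-arc midpoint of 94° and 154°: 124°.
Base is 180° from the complement: 124 − 180 = -56 → -56 + 360 = 304°

304°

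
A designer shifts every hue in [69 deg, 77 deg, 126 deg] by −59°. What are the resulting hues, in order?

10°, 18°, 67°

69 − 59 = 10°
77 − 59 = 18°
126 − 59 = 67°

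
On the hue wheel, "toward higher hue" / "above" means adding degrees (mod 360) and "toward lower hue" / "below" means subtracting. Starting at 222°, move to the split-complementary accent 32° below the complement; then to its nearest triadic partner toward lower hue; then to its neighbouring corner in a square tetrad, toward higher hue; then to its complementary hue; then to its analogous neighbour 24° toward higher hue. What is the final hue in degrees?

split-comp 32° ↓ +148°: 222 + 148 = 370 → 370 − 360 = 10°
triadic ↓ −120°: 10 − 120 = -110 → -110 + 360 = 250°
square ↑ +90°: 250 + 90 = 340°
complement +180°: 340 + 180 = 520 → 520 − 360 = 160°
analog 24° ↑ +24°: 160 + 24 = 184°

184°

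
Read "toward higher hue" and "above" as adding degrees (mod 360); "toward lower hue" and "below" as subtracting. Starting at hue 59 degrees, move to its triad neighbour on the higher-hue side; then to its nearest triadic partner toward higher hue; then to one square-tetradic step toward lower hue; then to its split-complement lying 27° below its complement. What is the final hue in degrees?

59 + 120 = 179°   (triadic ↑)
179 + 120 = 299°   (triadic ↑)
299 − 90 = 209°   (square ↓)
209 + 153 = 362 → 362 − 360 = 2°   (split-comp 27° ↓)

2°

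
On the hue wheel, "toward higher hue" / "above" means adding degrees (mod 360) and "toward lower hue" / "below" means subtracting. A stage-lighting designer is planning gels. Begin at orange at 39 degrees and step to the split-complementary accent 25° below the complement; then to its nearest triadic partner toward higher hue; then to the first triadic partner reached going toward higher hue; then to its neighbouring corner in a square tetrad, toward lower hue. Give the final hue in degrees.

39 + 155 = 194°   (split-comp 25° ↓)
194 + 120 = 314°   (triadic ↑)
314 + 120 = 434 → 434 − 360 = 74°   (triadic ↑)
74 − 90 = -16 → -16 + 360 = 344°   (square ↓)

344°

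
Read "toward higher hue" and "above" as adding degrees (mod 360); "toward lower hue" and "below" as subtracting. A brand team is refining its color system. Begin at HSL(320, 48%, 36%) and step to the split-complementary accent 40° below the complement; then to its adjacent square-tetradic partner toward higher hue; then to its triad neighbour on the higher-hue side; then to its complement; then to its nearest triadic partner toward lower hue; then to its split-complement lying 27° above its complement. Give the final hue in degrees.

217°

+140° (split-comp 40° ↓): 320 + 140 = 460 → 460 − 360 = 100°
+90° (square ↑): 100 + 90 = 190°
+120° (triadic ↑): 190 + 120 = 310°
+180° (complement): 310 + 180 = 490 → 490 − 360 = 130°
−120° (triadic ↓): 130 − 120 = 10°
+207° (split-comp 27° ↑): 10 + 207 = 217°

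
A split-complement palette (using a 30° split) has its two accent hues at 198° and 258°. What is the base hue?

48°

The accents sit 30° either side of the complement, so the complement is their short-arc midpoint on the wheel.
Short-arc midpoint of 198° and 258°: 228°.
Base is 180° from the complement: 228 − 180 = 48°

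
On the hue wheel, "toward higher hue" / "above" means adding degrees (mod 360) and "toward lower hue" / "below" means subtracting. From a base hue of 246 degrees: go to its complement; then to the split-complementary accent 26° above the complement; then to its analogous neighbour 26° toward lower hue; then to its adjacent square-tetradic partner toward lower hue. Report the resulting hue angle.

complement +180°: 246 + 180 = 426 → 426 − 360 = 66°
split-comp 26° ↑ +206°: 66 + 206 = 272°
analog 26° ↓ −26°: 272 − 26 = 246°
square ↓ −90°: 246 − 90 = 156°

156°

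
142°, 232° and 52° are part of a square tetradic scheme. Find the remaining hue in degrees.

A square tetradic scheme places four hues every 90°.
The full set through 52° is {52°, 142°, 232°, 322°}.
Given {52°, 142°, 232°}, the missing hue is 322°.

322°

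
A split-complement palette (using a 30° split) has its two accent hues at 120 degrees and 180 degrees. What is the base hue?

The accents sit 30° either side of the complement, so the complement is their short-arc midpoint on the wheel.
Short-arc midpoint of 120° and 180°: 150°.
Base is 180° from the complement: 150 − 180 = -30 → -30 + 360 = 330°

330°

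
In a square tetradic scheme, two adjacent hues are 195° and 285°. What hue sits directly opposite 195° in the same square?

15°

A square tetradic scheme places four hues 90° apart; opposite corners are 180° apart.
195 + 180 = 375 → 375 − 360 = 15°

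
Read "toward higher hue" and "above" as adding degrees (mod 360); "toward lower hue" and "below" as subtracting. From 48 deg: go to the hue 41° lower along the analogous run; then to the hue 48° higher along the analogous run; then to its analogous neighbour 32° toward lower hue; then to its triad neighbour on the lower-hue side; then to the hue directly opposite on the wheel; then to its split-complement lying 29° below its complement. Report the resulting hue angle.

234°

−41° (analog 41° ↓): 48 − 41 = 7°
+48° (analog 48° ↑): 7 + 48 = 55°
−32° (analog 32° ↓): 55 − 32 = 23°
−120° (triadic ↓): 23 − 120 = -97 → -97 + 360 = 263°
+180° (complement): 263 + 180 = 443 → 443 − 360 = 83°
+151° (split-comp 29° ↓): 83 + 151 = 234°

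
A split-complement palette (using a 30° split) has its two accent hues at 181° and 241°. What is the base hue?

31°

The accents sit 30° either side of the complement, so the complement is their short-arc midpoint on the wheel.
Short-arc midpoint of 181° and 241°: 211°.
Base is 180° from the complement: 211 − 180 = 31°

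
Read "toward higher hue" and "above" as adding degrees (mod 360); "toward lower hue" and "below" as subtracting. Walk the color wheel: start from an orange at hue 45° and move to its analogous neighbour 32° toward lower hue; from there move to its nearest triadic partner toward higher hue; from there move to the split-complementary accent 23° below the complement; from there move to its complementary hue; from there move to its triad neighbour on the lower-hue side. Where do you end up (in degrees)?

350°

analog 32° ↓ −32°: 45 − 32 = 13°
triadic ↑ +120°: 13 + 120 = 133°
split-comp 23° ↓ +157°: 133 + 157 = 290°
complement +180°: 290 + 180 = 470 → 470 − 360 = 110°
triadic ↓ −120°: 110 − 120 = -10 → -10 + 360 = 350°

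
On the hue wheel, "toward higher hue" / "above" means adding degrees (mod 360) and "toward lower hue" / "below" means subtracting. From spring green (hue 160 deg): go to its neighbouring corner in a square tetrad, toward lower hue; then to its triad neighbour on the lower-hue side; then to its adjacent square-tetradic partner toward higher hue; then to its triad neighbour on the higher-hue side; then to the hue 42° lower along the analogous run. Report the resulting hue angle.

118°

160 − 90 = 70°   (square ↓)
70 − 120 = -50 → -50 + 360 = 310°   (triadic ↓)
310 + 90 = 400 → 400 − 360 = 40°   (square ↑)
40 + 120 = 160°   (triadic ↑)
160 − 42 = 118°   (analog 42° ↓)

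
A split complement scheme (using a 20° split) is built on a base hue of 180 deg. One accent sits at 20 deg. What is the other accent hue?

Split-complementary hues sit 20° either side of the complement.
Complement of the base 180°: 180 + 180 = 360 → 360 − 360 = 0°
The given accent 20° is 20° one side of 0°; the other accent sits 20° the other side: 0 − 20 = -20 → -20 + 360 = 340°

340°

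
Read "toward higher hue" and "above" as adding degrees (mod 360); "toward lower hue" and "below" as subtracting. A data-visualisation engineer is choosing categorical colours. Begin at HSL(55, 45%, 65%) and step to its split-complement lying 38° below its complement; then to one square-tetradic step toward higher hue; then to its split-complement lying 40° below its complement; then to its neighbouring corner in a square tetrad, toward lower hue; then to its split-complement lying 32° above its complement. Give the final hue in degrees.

+142° (split-comp 38° ↓): 55 + 142 = 197°
+90° (square ↑): 197 + 90 = 287°
+140° (split-comp 40° ↓): 287 + 140 = 427 → 427 − 360 = 67°
−90° (square ↓): 67 − 90 = -23 → -23 + 360 = 337°
+212° (split-comp 32° ↑): 337 + 212 = 549 → 549 − 360 = 189°

189°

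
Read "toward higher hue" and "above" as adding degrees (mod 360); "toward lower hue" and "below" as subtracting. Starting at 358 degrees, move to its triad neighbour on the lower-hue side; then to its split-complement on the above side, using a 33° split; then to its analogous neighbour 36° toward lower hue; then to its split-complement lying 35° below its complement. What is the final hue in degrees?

358 − 120 = 238°   (triadic ↓)
238 + 213 = 451 → 451 − 360 = 91°   (split-comp 33° ↑)
91 − 36 = 55°   (analog 36° ↓)
55 + 145 = 200°   (split-comp 35° ↓)

200°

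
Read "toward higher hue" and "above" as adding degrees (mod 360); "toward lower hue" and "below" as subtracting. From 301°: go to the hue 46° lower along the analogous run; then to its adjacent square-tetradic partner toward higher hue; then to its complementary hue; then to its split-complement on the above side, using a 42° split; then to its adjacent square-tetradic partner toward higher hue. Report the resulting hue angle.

−46° (analog 46° ↓): 301 − 46 = 255°
+90° (square ↑): 255 + 90 = 345°
+180° (complement): 345 + 180 = 525 → 525 − 360 = 165°
+222° (split-comp 42° ↑): 165 + 222 = 387 → 387 − 360 = 27°
+90° (square ↑): 27 + 90 = 117°

117°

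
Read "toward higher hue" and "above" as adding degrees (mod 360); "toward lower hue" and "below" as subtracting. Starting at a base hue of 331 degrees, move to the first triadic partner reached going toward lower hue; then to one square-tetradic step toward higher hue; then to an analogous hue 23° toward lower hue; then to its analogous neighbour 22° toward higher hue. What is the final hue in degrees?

300°

−120° (triadic ↓): 331 − 120 = 211°
+90° (square ↑): 211 + 90 = 301°
−23° (analog 23° ↓): 301 − 23 = 278°
+22° (analog 22° ↑): 278 + 22 = 300°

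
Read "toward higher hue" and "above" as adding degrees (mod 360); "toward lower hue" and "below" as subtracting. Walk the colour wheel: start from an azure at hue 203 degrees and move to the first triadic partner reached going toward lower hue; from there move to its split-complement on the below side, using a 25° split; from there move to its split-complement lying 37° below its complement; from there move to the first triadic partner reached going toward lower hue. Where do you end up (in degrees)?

261°

203 − 120 = 83°   (triadic ↓)
83 + 155 = 238°   (split-comp 25° ↓)
238 + 143 = 381 → 381 − 360 = 21°   (split-comp 37° ↓)
21 − 120 = -99 → -99 + 360 = 261°   (triadic ↓)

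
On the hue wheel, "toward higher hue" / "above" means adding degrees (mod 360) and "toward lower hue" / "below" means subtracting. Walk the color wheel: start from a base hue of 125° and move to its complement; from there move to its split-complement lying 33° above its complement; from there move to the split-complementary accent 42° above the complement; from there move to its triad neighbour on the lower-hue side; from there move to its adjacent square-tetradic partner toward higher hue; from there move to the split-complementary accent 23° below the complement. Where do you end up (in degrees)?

125 + 180 = 305°   (complement)
305 + 213 = 518 → 518 − 360 = 158°   (split-comp 33° ↑)
158 + 222 = 380 → 380 − 360 = 20°   (split-comp 42° ↑)
20 − 120 = -100 → -100 + 360 = 260°   (triadic ↓)
260 + 90 = 350°   (square ↑)
350 + 157 = 507 → 507 − 360 = 147°   (split-comp 23° ↓)

147°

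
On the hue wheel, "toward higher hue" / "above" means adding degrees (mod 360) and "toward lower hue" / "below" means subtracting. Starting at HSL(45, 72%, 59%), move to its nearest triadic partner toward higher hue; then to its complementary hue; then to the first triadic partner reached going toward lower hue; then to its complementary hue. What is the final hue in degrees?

45°

+120° (triadic ↑): 45 + 120 = 165°
+180° (complement): 165 + 180 = 345°
−120° (triadic ↓): 345 − 120 = 225°
+180° (complement): 225 + 180 = 405 → 405 − 360 = 45°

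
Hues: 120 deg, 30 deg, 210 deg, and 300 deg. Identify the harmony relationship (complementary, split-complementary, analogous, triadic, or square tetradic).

Sort the hues: 30°, 120°, 210°, 300°.
Successive gaps around the wheel: 90°, 90°, 90°, 90°.
Four hues every 90° form a square tetradic scheme.

square tetradic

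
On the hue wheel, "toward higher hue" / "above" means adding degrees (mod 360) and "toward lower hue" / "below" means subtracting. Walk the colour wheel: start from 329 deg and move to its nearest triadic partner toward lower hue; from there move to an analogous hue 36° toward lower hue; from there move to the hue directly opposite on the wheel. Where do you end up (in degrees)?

353°

triadic ↓ −120°: 329 − 120 = 209°
analog 36° ↓ −36°: 209 − 36 = 173°
complement +180°: 173 + 180 = 353°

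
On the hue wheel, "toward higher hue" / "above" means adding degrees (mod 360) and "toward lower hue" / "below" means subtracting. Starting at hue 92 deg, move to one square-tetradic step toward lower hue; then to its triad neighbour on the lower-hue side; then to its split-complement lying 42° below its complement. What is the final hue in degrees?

−90° (square ↓): 92 − 90 = 2°
−120° (triadic ↓): 2 − 120 = -118 → -118 + 360 = 242°
+138° (split-comp 42° ↓): 242 + 138 = 380 → 380 − 360 = 20°

20°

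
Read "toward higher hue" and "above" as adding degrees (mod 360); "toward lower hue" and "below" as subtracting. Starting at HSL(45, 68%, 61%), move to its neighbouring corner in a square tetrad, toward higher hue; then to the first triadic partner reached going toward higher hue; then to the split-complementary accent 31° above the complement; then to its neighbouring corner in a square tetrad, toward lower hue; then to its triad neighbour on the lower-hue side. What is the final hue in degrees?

256°

45 + 90 = 135°   (square ↑)
135 + 120 = 255°   (triadic ↑)
255 + 211 = 466 → 466 − 360 = 106°   (split-comp 31° ↑)
106 − 90 = 16°   (square ↓)
16 − 120 = -104 → -104 + 360 = 256°   (triadic ↓)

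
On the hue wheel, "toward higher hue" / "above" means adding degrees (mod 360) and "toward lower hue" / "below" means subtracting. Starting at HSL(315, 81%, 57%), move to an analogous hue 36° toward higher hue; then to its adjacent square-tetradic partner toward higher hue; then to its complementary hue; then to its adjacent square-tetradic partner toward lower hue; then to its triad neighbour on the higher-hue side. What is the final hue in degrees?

291°

315 + 36 = 351°   (analog 36° ↑)
351 + 90 = 441 → 441 − 360 = 81°   (square ↑)
81 + 180 = 261°   (complement)
261 − 90 = 171°   (square ↓)
171 + 120 = 291°   (triadic ↑)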